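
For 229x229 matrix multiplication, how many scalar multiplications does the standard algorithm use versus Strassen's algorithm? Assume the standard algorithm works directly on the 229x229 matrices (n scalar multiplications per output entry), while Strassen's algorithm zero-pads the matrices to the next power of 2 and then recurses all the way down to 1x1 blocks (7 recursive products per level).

Matrix multiplication for 229x229 matrices:

Strassen's algorithm requires power-of-2 dimensions. Pad 229x229 to 256x256 (next power of 2).

Standard algorithm: 229^3 = 12008989 multiplications
Strassen's algorithm: 7^(log2(256)) = 7^8 = 5764801 multiplications
Savings: 12008989 - 5764801 = 6244188 multiplications

Standard: 12008989 multiplications (229^3). Strassen: 5764801 multiplications (7^8, after padding to 256x256). Strassen reduces 8 recursive multiplications to 7 at each level.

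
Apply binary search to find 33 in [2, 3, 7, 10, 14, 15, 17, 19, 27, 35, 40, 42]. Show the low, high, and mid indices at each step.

Binary search for 33 in [2, 3, 7, 10, 14, 15, 17, 19, 27, 35, 40, 42]:

lo=0, hi=11, mid=5, arr[mid]=15 -> 15 < 33, search right half
lo=6, hi=11, mid=8, arr[mid]=27 -> 27 < 33, search right half
lo=9, hi=11, mid=10, arr[mid]=40 -> 40 > 33, search left half
lo=9, hi=9, mid=9, arr[mid]=35 -> 35 > 33, search left half
lo=9 > hi=8, target 33 not found

Binary search determines that 33 is not in the array after 4 comparisons. The search space was exhausted without finding the target.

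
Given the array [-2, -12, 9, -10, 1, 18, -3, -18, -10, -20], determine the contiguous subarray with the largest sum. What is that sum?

Using Kadane's algorithm on [-2, -12, 9, -10, 1, 18, -3, -18, -10, -20]:

Scanning through the array:
Position 1 (value -12): max_ending_here = -12, max_so_far = -2
Position 2 (value 9): max_ending_here = 9, max_so_far = 9
Position 3 (value -10): max_ending_here = -1, max_so_far = 9
Position 4 (value 1): max_ending_here = 1, max_so_far = 9
Position 5 (value 18): max_ending_here = 19, max_so_far = 19
Position 6 (value -3): max_ending_here = 16, max_so_far = 19
Position 7 (value -18): max_ending_here = -2, max_so_far = 19
Position 8 (value -10): max_ending_here = -10, max_so_far = 19
Position 9 (value -20): max_ending_here = -20, max_so_far = 19

Maximum subarray: [1, 18]
Maximum sum: 19

The maximum subarray is [1, 18] with sum 19. This subarray runs from index 4 to index 5.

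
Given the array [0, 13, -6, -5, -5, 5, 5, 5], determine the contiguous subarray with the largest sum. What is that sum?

Using Kadane's algorithm on [0, 13, -6, -5, -5, 5, 5, 5]:

Scanning through the array:
Position 1 (value 13): max_ending_here = 13, max_so_far = 13
Position 2 (value -6): max_ending_here = 7, max_so_far = 13
Position 3 (value -5): max_ending_here = 2, max_so_far = 13
Position 4 (value -5): max_ending_here = -3, max_so_far = 13
Position 5 (value 5): max_ending_here = 5, max_so_far = 13
Position 6 (value 5): max_ending_here = 10, max_so_far = 13
Position 7 (value 5): max_ending_here = 15, max_so_far = 15

Maximum subarray: [5, 5, 5]
Maximum sum: 15

The maximum subarray is [5, 5, 5] with sum 15. This subarray runs from index 5 to index 7.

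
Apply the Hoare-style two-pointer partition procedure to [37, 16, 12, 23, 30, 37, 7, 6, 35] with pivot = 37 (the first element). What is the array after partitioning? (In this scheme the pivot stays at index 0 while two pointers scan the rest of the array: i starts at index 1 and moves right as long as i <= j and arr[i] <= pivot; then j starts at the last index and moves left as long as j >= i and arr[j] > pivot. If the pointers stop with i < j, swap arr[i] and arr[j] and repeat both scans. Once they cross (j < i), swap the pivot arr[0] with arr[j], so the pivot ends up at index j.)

Hoare-style two-pointer partition with pivot = 37:

Initial array: [37, 16, 12, 23, 30, 37, 7, 6, 35]

Pointers start at i = 1, j = 8.
i ends at 9, j ends at 8: the pointers have crossed (j < i), so scanning stops.

Swap pivot arr[0] with arr[8] to place pivot at position 8: [35, 16, 12, 23, 30, 37, 7, 6, 37]
Pivot position: 8

After partitioning with pivot 37, the array becomes [35, 16, 12, 23, 30, 37, 7, 6, 37]. The pivot is placed at index 8. All elements to the left of the pivot are <= 37, and all elements to the right are > 37.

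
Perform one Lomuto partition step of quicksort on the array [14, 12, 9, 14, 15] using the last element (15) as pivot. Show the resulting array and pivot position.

Lomuto partition with pivot = 15:

Initial array: [14, 12, 9, 14, 15]

arr[0]=14 <= 15: swap with position 0, array becomes [14, 12, 9, 14, 15]
arr[1]=12 <= 15: swap with position 1, array becomes [14, 12, 9, 14, 15]
arr[2]=9 <= 15: swap with position 2, array becomes [14, 12, 9, 14, 15]
arr[3]=14 <= 15: swap with position 3, array becomes [14, 12, 9, 14, 15]

Place pivot at position 4: [14, 12, 9, 14, 15]
Pivot position: 4

After partitioning with pivot 15, the array becomes [14, 12, 9, 14, 15]. The pivot is placed at index 4. All elements to the left of the pivot are <= 15, and all elements to the right are > 15.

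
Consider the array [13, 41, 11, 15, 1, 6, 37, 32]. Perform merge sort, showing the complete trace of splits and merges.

Merge sort trace:

Split: [13, 41, 11, 15, 1, 6, 37, 32] -> [13, 41, 11, 15] and [1, 6, 37, 32]
  Split: [13, 41, 11, 15] -> [13, 41] and [11, 15]
    Split: [13, 41] -> [13] and [41]
    Merge: [13] + [41] -> [13, 41]
    Split: [11, 15] -> [11] and [15]
    Merge: [11] + [15] -> [11, 15]
  Merge: [13, 41] + [11, 15] -> [11, 13, 15, 41]
  Split: [1, 6, 37, 32] -> [1, 6] and [37, 32]
    Split: [1, 6] -> [1] and [6]
    Merge: [1] + [6] -> [1, 6]
    Split: [37, 32] -> [37] and [32]
    Merge: [37] + [32] -> [32, 37]
  Merge: [1, 6] + [32, 37] -> [1, 6, 32, 37]
Merge: [11, 13, 15, 41] + [1, 6, 32, 37] -> [1, 6, 11, 13, 15, 32, 37, 41]

Final sorted array: [1, 6, 11, 13, 15, 32, 37, 41]

The merge sort proceeds by recursively splitting the array and merging sorted halves.
After all merges, the sorted array is [1, 6, 11, 13, 15, 32, 37, 41].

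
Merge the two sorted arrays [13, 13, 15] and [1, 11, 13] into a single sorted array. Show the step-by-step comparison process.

Merging process:

Compare 13 vs 1: take 1 from right. Merged: [1]
Compare 13 vs 11: take 11 from right. Merged: [1, 11]
Compare 13 vs 13: take 13 from left. Merged: [1, 11, 13]
Compare 13 vs 13: take 13 from left. Merged: [1, 11, 13, 13]
Compare 15 vs 13: take 13 from right. Merged: [1, 11, 13, 13, 13]
Append remaining from left: [15]. Merged: [1, 11, 13, 13, 13, 15]

Final merged array: [1, 11, 13, 13, 13, 15]
Total comparisons: 5

The merged array is [1, 11, 13, 13, 13, 15], requiring 5 comparisons. The merge step runs in O(n) time where n is the total number of elements.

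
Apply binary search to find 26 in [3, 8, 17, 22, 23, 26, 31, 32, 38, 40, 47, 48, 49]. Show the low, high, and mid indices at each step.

Binary search for 26 in [3, 8, 17, 22, 23, 26, 31, 32, 38, 40, 47, 48, 49]:

lo=0, hi=12, mid=6, arr[mid]=31 -> 31 > 26, search left half
lo=0, hi=5, mid=2, arr[mid]=17 -> 17 < 26, search right half
lo=3, hi=5, mid=4, arr[mid]=23 -> 23 < 26, search right half
lo=5, hi=5, mid=5, arr[mid]=26 -> Found target at index 5!

Binary search finds 26 at index 5 after 4 comparisons. The search repeatedly halves the search space by comparing with the middle element.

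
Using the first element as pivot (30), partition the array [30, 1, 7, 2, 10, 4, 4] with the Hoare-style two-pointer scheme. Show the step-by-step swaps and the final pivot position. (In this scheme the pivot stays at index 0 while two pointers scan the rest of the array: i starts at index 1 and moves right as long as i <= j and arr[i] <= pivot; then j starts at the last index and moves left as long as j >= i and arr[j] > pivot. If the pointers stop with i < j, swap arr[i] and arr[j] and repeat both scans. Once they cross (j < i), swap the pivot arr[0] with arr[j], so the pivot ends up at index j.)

Hoare-style two-pointer partition with pivot = 30:

Initial array: [30, 1, 7, 2, 10, 4, 4]

Pointers start at i = 1, j = 6.
i ends at 7, j ends at 6: the pointers have crossed (j < i), so scanning stops.

Swap pivot arr[0] with arr[6] to place pivot at position 6: [4, 1, 7, 2, 10, 4, 30]
Pivot position: 6

After partitioning with pivot 30, the array becomes [4, 1, 7, 2, 10, 4, 30]. The pivot is placed at index 6. All elements to the left of the pivot are <= 30, and all elements to the right are > 30.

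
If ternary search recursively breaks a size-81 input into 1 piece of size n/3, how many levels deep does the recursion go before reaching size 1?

For divide and conquer with division factor 3:

Problem sizes at each level:
Level 0: 81
Level 1: 27
Level 2: 9
Level 3: 3
Level 4: 1

The root is level 0 and the size-1 base case is level 4 (the tree spans levels 0 through 4, i.e. 5 levels counting the root), so the depth is the number of divisions: log_3(81) = 4

The recursion tree depth is log_3(81) = 4. At each level, the problem size is divided by 3, so it takes 4 divisions to reduce to a base case of size 1. The algorithm makes 1 recursive call at each level.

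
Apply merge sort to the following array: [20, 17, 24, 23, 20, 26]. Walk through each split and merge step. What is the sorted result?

Merge sort trace:

Split: [20, 17, 24, 23, 20, 26] -> [20, 17, 24] and [23, 20, 26]
  Split: [20, 17, 24] -> [20] and [17, 24]
    Split: [17, 24] -> [17] and [24]
    Merge: [17] + [24] -> [17, 24]
  Merge: [20] + [17, 24] -> [17, 20, 24]
  Split: [23, 20, 26] -> [23] and [20, 26]
    Split: [20, 26] -> [20] and [26]
    Merge: [20] + [26] -> [20, 26]
  Merge: [23] + [20, 26] -> [20, 23, 26]
Merge: [17, 20, 24] + [20, 23, 26] -> [17, 20, 20, 23, 24, 26]

Final sorted array: [17, 20, 20, 23, 24, 26]

The merge sort proceeds by recursively splitting the array and merging sorted halves.
After all merges, the sorted array is [17, 20, 20, 23, 24, 26].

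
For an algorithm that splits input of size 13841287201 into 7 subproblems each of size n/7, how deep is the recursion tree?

For divide and conquer with division factor 7:

Problem sizes at each level:
Level 0: 13841287201
Level 1: 1977326743
Level 2: 282475249
Level 3: 40353607
Level 4: 5764801
Level 5: 823543
Level 6: 117649
Level 7: 16807
Level 8: 2401
Level 9: 343
Level 10: 49
Level 11: 7
Level 12: 1

The root is level 0 and the size-1 base case is level 12 (the tree spans levels 0 through 12, i.e. 13 levels counting the root), so the depth is the number of divisions: log_7(13841287201) = 12

The recursion tree depth is log_7(13841287201) = 12. At each level, the problem size is divided by 7, so it takes 12 divisions to reduce to a base case of size 1. The algorithm makes 7 recursive calls at each level.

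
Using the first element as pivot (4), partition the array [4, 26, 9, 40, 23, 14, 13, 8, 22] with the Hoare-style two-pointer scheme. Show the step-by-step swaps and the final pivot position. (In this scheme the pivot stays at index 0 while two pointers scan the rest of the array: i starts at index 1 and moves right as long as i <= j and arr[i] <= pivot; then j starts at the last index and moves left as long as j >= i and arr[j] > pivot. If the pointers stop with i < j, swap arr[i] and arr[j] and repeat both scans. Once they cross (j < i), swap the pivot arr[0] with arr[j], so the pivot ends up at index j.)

Hoare-style two-pointer partition with pivot = 4:

Initial array: [4, 26, 9, 40, 23, 14, 13, 8, 22]

Pointers start at i = 1, j = 8.
i ends at 1, j ends at 0: the pointers have crossed (j < i), so scanning stops.

j = 0, so swapping arr[0] with arr[j] leaves the pivot at position 0: [4, 26, 9, 40, 23, 14, 13, 8, 22]
Pivot position: 0

After partitioning with pivot 4, the array becomes [4, 26, 9, 40, 23, 14, 13, 8, 22]. The pivot is placed at index 0. All elements to the left of the pivot are <= 4, and all elements to the right are > 4.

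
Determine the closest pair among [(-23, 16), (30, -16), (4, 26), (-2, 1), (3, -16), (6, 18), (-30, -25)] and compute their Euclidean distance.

Computing all pairwise distances among 7 points:

d((-23, 16), (30, -16)) = 61.9112
d((-23, 16), (4, 26)) = 28.7924
d((-23, 16), (-2, 1)) = 25.807
d((-23, 16), (3, -16)) = 41.2311
d((-23, 16), (6, 18)) = 29.0689
d((-23, 16), (-30, -25)) = 41.5933
d((30, -16), (4, 26)) = 49.3964
d((30, -16), (-2, 1)) = 36.2353
d((30, -16), (3, -16)) = 27.0
d((30, -16), (6, 18)) = 41.6173
d((30, -16), (-30, -25)) = 60.6712
d((4, 26), (-2, 1)) = 25.7099
d((4, 26), (3, -16)) = 42.0119
d((4, 26), (6, 18)) = 8.2462 <-- minimum
d((4, 26), (-30, -25)) = 61.2944
d((-2, 1), (3, -16)) = 17.72
d((-2, 1), (6, 18)) = 18.7883
d((-2, 1), (-30, -25)) = 38.2099
d((3, -16), (6, 18)) = 34.1321
d((3, -16), (-30, -25)) = 34.2053
d((6, 18), (-30, -25)) = 56.0803

Closest pair: (4, 26) and (6, 18) with distance 8.2462

The closest pair is (4, 26) and (6, 18) with Euclidean distance 8.2462. For 7 points, brute-force pairwise comparison is shown above. For large n, the divide-and-conquer algorithm (sort by x, recurse on halves, check the dividing strip) achieves O(n log n).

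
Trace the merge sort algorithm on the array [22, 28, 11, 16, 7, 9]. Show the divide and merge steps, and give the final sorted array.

Merge sort trace:

Split: [22, 28, 11, 16, 7, 9] -> [22, 28, 11] and [16, 7, 9]
  Split: [22, 28, 11] -> [22] and [28, 11]
    Split: [28, 11] -> [28] and [11]
    Merge: [28] + [11] -> [11, 28]
  Merge: [22] + [11, 28] -> [11, 22, 28]
  Split: [16, 7, 9] -> [16] and [7, 9]
    Split: [7, 9] -> [7] and [9]
    Merge: [7] + [9] -> [7, 9]
  Merge: [16] + [7, 9] -> [7, 9, 16]
Merge: [11, 22, 28] + [7, 9, 16] -> [7, 9, 11, 16, 22, 28]

Final sorted array: [7, 9, 11, 16, 22, 28]

The merge sort proceeds by recursively splitting the array and merging sorted halves.
After all merges, the sorted array is [7, 9, 11, 16, 22, 28].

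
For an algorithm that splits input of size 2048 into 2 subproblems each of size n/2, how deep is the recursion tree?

For divide and conquer with division factor 2:

Problem sizes at each level:
Level 0: 2048
Level 1: 1024
Level 2: 512
Level 3: 256
Level 4: 128
Level 5: 64
Level 6: 32
Level 7: 16
Level 8: 8
Level 9: 4
Level 10: 2
Level 11: 1

The root is level 0 and the size-1 base case is level 11 (the tree spans levels 0 through 11, i.e. 12 levels counting the root), so the depth is the number of divisions: log_2(2048) = 11

The recursion tree depth is log_2(2048) = 11. At each level, the problem size is divided by 2, so it takes 11 divisions to reduce to a base case of size 1. The algorithm makes 2 recursive calls at each level.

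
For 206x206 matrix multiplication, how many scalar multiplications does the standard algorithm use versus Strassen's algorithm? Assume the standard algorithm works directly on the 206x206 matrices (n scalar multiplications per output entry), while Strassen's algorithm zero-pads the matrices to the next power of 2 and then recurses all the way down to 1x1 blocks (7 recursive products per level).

Matrix multiplication for 206x206 matrices:

Strassen's algorithm requires power-of-2 dimensions. Pad 206x206 to 256x256 (next power of 2).

Standard algorithm: 206^3 = 8741816 multiplications
Strassen's algorithm: 7^(log2(256)) = 7^8 = 5764801 multiplications
Savings: 8741816 - 5764801 = 2977015 multiplications

Standard: 8741816 multiplications (206^3). Strassen: 5764801 multiplications (7^8, after padding to 256x256). Strassen reduces 8 recursive multiplications to 7 at each level.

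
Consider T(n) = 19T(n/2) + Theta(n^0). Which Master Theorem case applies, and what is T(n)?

Master Theorem for T(n) = 19T(n/2) + O(n^0):

a = 19, b = 2, c = 0
log_b(a) = log_2(19) = 4.2479

Case 1: c = 0 < log_2(19) = 4.2479
T(n) = O(n^(log_2 19))

For T(n) = 19T(n/2) + O(n^0): log_2(19) = 4.2479. This is Case 1 of the Master Theorem (c < log_b(a), work dominated by leaves), giving O(n^(log_2 19)).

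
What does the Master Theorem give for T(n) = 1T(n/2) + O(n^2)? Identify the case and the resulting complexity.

Master Theorem for T(n) = 1T(n/2) + O(n^2):

a = 1, b = 2, c = 2
log_b(a) = log_2(1) = 0.0000

Case 3: c = 2 > log_2(1) = 0.0000
T(n) = O(n^2) = O(n^2)

For T(n) = 1T(n/2) + O(n^2): log_2(1) = 0.0000. This is Case 3 of the Master Theorem (c > log_b(a), work dominated by root), giving O(n^2).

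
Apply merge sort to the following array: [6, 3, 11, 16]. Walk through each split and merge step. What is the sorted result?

Merge sort trace:

Split: [6, 3, 11, 16] -> [6, 3] and [11, 16]
  Split: [6, 3] -> [6] and [3]
  Merge: [6] + [3] -> [3, 6]
  Split: [11, 16] -> [11] and [16]
  Merge: [11] + [16] -> [11, 16]
Merge: [3, 6] + [11, 16] -> [3, 6, 11, 16]

Final sorted array: [3, 6, 11, 16]

The merge sort proceeds by recursively splitting the array and merging sorted halves.
After all merges, the sorted array is [3, 6, 11, 16].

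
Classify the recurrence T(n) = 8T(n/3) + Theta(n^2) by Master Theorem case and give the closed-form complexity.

Master Theorem for T(n) = 8T(n/3) + O(n^2):

a = 8, b = 3, c = 2
log_b(a) = log_3(8) = 1.8928

Case 3: c = 2 > log_3(8) = 1.8928
T(n) = O(n^2) = O(n^2)

For T(n) = 8T(n/3) + O(n^2): log_3(8) = 1.8928. This is Case 3 of the Master Theorem (c > log_b(a), work dominated by root), giving O(n^2).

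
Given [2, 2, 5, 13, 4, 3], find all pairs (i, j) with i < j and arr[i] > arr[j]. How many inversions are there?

Finding inversions in [2, 2, 5, 13, 4, 3]:

(2, 4): arr[2]=5 > arr[4]=4
(2, 5): arr[2]=5 > arr[5]=3
(3, 4): arr[3]=13 > arr[4]=4
(3, 5): arr[3]=13 > arr[5]=3
(4, 5): arr[4]=4 > arr[5]=3

Total inversions: 5

The array has 5 inversion(s): (2,4), (2,5), (3,4), (3,5), (4,5). Each pair (i,j) satisfies i < j and arr[i] > arr[j].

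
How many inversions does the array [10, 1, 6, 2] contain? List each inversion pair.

Finding inversions in [10, 1, 6, 2]:

(0, 1): arr[0]=10 > arr[1]=1
(0, 2): arr[0]=10 > arr[2]=6
(0, 3): arr[0]=10 > arr[3]=2
(2, 3): arr[2]=6 > arr[3]=2

Total inversions: 4

The array has 4 inversion(s): (0,1), (0,2), (0,3), (2,3). Each pair (i,j) satisfies i < j and arr[i] > arr[j].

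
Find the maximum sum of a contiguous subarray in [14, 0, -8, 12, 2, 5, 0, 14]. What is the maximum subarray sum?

Using Kadane's algorithm on [14, 0, -8, 12, 2, 5, 0, 14]:

Scanning through the array:
Position 1 (value 0): max_ending_here = 14, max_so_far = 14
Position 2 (value -8): max_ending_here = 6, max_so_far = 14
Position 3 (value 12): max_ending_here = 18, max_so_far = 18
Position 4 (value 2): max_ending_here = 20, max_so_far = 20
Position 5 (value 5): max_ending_here = 25, max_so_far = 25
Position 6 (value 0): max_ending_here = 25, max_so_far = 25
Position 7 (value 14): max_ending_here = 39, max_so_far = 39

Maximum subarray: [14, 0, -8, 12, 2, 5, 0, 14]
Maximum sum: 39

The maximum subarray is [14, 0, -8, 12, 2, 5, 0, 14] with sum 39. This subarray runs from index 0 to index 7.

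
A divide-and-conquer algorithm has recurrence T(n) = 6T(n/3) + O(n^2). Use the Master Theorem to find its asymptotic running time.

Master Theorem for T(n) = 6T(n/3) + O(n^2):

a = 6, b = 3, c = 2
log_b(a) = log_3(6) = 1.6309

Case 3: c = 2 > log_3(6) = 1.6309
T(n) = O(n^2) = O(n^2)

For T(n) = 6T(n/3) + O(n^2): log_3(6) = 1.6309. This is Case 3 of the Master Theorem (c > log_b(a), work dominated by root), giving O(n^2).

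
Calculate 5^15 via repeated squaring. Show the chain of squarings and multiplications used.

Computing 5^15 by squaring (build up from 5^1; each line after the first costs one multiplication):

5^1 = 5
5^2 = (5^1)^2 = 5^2 = 25
5^3 = 5 * 5^2 = 5 * 25 = 125
5^6 = (5^3)^2 = 125^2 = 15625
5^7 = 5 * 5^6 = 5 * 15625 = 78125
5^14 = (5^7)^2 = 78125^2 = 6103515625
5^15 = 5 * 5^14 = 5 * 6103515625 = 30517578125

Result: 30517578125
Multiplications needed: 6 (6 lines after 5^1)

5^15 = 30517578125. Using exponentiation by squaring, this requires 6 multiplications. The key idea: if the exponent is even, square the half-power; if odd, multiply by the base once.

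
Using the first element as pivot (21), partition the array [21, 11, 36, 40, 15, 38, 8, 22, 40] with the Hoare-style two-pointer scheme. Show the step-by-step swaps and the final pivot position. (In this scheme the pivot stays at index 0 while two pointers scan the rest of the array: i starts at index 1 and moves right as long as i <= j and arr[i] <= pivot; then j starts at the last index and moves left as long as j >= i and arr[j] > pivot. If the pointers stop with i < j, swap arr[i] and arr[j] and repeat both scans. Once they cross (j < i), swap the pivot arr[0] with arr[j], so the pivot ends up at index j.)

Hoare-style two-pointer partition with pivot = 21:

Initial array: [21, 11, 36, 40, 15, 38, 8, 22, 40]

Pointers start at i = 1, j = 8.
i stops at index 2 (arr[2]=36 > 21), j stops at index 6 (arr[6]=8 <= 21): swap arr[2] and arr[6], array becomes [21, 11, 8, 40, 15, 38, 36, 22, 40]
i stops at index 3 (arr[3]=40 > 21), j stops at index 4 (arr[4]=15 <= 21): swap arr[3] and arr[4], array becomes [21, 11, 8, 15, 40, 38, 36, 22, 40]
i ends at 4, j ends at 3: the pointers have crossed (j < i), so scanning stops.

Swap pivot arr[0] with arr[3] to place pivot at position 3: [15, 11, 8, 21, 40, 38, 36, 22, 40]
Pivot position: 3

After partitioning with pivot 21, the array becomes [15, 11, 8, 21, 40, 38, 36, 22, 40]. The pivot is placed at index 3. All elements to the left of the pivot are <= 21, and all elements to the right are > 21.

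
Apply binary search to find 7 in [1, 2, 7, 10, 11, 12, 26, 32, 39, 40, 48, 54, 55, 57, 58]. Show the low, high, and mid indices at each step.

Binary search for 7 in [1, 2, 7, 10, 11, 12, 26, 32, 39, 40, 48, 54, 55, 57, 58]:

lo=0, hi=14, mid=7, arr[mid]=32 -> 32 > 7, search left half
lo=0, hi=6, mid=3, arr[mid]=10 -> 10 > 7, search left half
lo=0, hi=2, mid=1, arr[mid]=2 -> 2 < 7, search right half
lo=2, hi=2, mid=2, arr[mid]=7 -> Found target at index 2!

Binary search finds 7 at index 2 after 4 comparisons. The search repeatedly halves the search space by comparing with the middle element.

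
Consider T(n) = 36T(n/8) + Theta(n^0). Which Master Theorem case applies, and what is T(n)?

Master Theorem for T(n) = 36T(n/8) + O(n^0):

a = 36, b = 8, c = 0
log_b(a) = log_8(36) = 1.7233

Case 1: c = 0 < log_8(36) = 1.7233
T(n) = O(n^(log_8 36))

For T(n) = 36T(n/8) + O(n^0): log_8(36) = 1.7233. This is Case 1 of the Master Theorem (c < log_b(a), work dominated by leaves), giving O(n^(log_8 36)).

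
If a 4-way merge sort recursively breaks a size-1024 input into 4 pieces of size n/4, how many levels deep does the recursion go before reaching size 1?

For divide and conquer with division factor 4:

Problem sizes at each level:
Level 0: 1024
Level 1: 256
Level 2: 64
Level 3: 16
Level 4: 4
Level 5: 1

The root is level 0 and the size-1 base case is level 5 (the tree spans levels 0 through 5, i.e. 6 levels counting the root), so the depth is the number of divisions: log_4(1024) = 5

The recursion tree depth is log_4(1024) = 5. At each level, the problem size is divided by 4, so it takes 5 divisions to reduce to a base case of size 1. The algorithm makes 4 recursive calls at each level.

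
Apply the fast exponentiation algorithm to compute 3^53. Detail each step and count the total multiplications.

Computing 3^53 by squaring (build up from 3^1; each line after the first costs one multiplication):

3^1 = 3
3^2 = (3^1)^2 = 3^2 = 9
3^3 = 3 * 3^2 = 3 * 9 = 27
3^6 = (3^3)^2 = 27^2 = 729
3^12 = (3^6)^2 = 729^2 = 531441
3^13 = 3 * 3^12 = 3 * 531441 = 1594323
3^26 = (3^13)^2 = 1594323^2 = 2541865828329
3^52 = (3^26)^2 = 2541865828329^2 = 6461081889226673298932241
3^53 = 3 * 3^52 = 3 * 6461081889226673298932241 = 19383245667680019896796723

Result: 19383245667680019896796723
Multiplications needed: 8 (8 lines after 3^1)

3^53 = 19383245667680019896796723. Using exponentiation by squaring, this requires 8 multiplications. The key idea: if the exponent is even, square the half-power; if odd, multiply by the base once.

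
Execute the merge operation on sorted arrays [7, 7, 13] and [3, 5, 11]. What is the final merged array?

Merging process:

Compare 7 vs 3: take 3 from right. Merged: [3]
Compare 7 vs 5: take 5 from right. Merged: [3, 5]
Compare 7 vs 11: take 7 from left. Merged: [3, 5, 7]
Compare 7 vs 11: take 7 from left. Merged: [3, 5, 7, 7]
Compare 13 vs 11: take 11 from right. Merged: [3, 5, 7, 7, 11]
Append remaining from left: [13]. Merged: [3, 5, 7, 7, 11, 13]

Final merged array: [3, 5, 7, 7, 11, 13]
Total comparisons: 5

The merged array is [3, 5, 7, 7, 11, 13], requiring 5 comparisons. The merge step runs in O(n) time where n is the total number of elements.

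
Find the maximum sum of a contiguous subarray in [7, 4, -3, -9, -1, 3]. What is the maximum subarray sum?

Using Kadane's algorithm on [7, 4, -3, -9, -1, 3]:

Scanning through the array:
Position 1 (value 4): max_ending_here = 11, max_so_far = 11
Position 2 (value -3): max_ending_here = 8, max_so_far = 11
Position 3 (value -9): max_ending_here = -1, max_so_far = 11
Position 4 (value -1): max_ending_here = -1, max_so_far = 11
Position 5 (value 3): max_ending_here = 3, max_so_far = 11

Maximum subarray: [7, 4]
Maximum sum: 11

The maximum subarray is [7, 4] with sum 11. This subarray runs from index 0 to index 1.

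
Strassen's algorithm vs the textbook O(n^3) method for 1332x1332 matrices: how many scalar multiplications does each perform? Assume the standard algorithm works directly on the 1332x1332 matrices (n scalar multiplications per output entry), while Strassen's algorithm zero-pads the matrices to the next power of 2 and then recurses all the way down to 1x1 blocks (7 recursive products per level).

Matrix multiplication for 1332x1332 matrices:

Strassen's algorithm requires power-of-2 dimensions. Pad 1332x1332 to 2048x2048 (next power of 2).

Standard algorithm: 1332^3 = 2363266368 multiplications
Strassen's algorithm: 7^(log2(2048)) = 7^11 = 1977326743 multiplications
Savings: 2363266368 - 1977326743 = 385939625 multiplications

Standard: 2363266368 multiplications (1332^3). Strassen: 1977326743 multiplications (7^11, after padding to 2048x2048). Strassen reduces 8 recursive multiplications to 7 at each level.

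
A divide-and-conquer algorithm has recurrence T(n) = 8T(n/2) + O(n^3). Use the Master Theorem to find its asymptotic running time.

Master Theorem for T(n) = 8T(n/2) + O(n^3):

a = 8, b = 2, c = 3
log_b(a) = log_2(8) = 3.0000

Case 2: c = 3 = log_2(8) = 3.0000
T(n) = O(n^3 log n) = O(n^3 log n)

For T(n) = 8T(n/2) + O(n^3): log_2(8) = 3.0000. This is Case 2 of the Master Theorem (c = log_b(a), equal work at all levels), giving O(n^3 log n).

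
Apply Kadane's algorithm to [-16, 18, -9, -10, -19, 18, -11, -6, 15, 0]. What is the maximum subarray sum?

Using Kadane's algorithm on [-16, 18, -9, -10, -19, 18, -11, -6, 15, 0]:

Scanning through the array:
Position 1 (value 18): max_ending_here = 18, max_so_far = 18
Position 2 (value -9): max_ending_here = 9, max_so_far = 18
Position 3 (value -10): max_ending_here = -1, max_so_far = 18
Position 4 (value -19): max_ending_here = -19, max_so_far = 18
Position 5 (value 18): max_ending_here = 18, max_so_far = 18
Position 6 (value -11): max_ending_here = 7, max_so_far = 18
Position 7 (value -6): max_ending_here = 1, max_so_far = 18
Position 8 (value 15): max_ending_here = 16, max_so_far = 18
Position 9 (value 0): max_ending_here = 16, max_so_far = 18

Maximum subarray: [18]
Maximum sum: 18

The maximum subarray is [18] with sum 18. This subarray runs from index 1 to index 1.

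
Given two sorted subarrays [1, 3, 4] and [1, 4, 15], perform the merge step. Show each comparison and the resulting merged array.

Merging process:

Compare 1 vs 1: take 1 from left. Merged: [1]
Compare 3 vs 1: take 1 from right. Merged: [1, 1]
Compare 3 vs 4: take 3 from left. Merged: [1, 1, 3]
Compare 4 vs 4: take 4 from left. Merged: [1, 1, 3, 4]
Append remaining from right: [4, 15]. Merged: [1, 1, 3, 4, 4, 15]

Final merged array: [1, 1, 3, 4, 4, 15]
Total comparisons: 4

The merged array is [1, 1, 3, 4, 4, 15], requiring 4 comparisons. The merge step runs in O(n) time where n is the total number of elements.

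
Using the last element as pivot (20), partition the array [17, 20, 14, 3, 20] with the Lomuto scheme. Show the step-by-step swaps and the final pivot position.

Lomuto partition with pivot = 20:

Initial array: [17, 20, 14, 3, 20]

arr[0]=17 <= 20: swap with position 0, array becomes [17, 20, 14, 3, 20]
arr[1]=20 <= 20: swap with position 1, array becomes [17, 20, 14, 3, 20]
arr[2]=14 <= 20: swap with position 2, array becomes [17, 20, 14, 3, 20]
arr[3]=3 <= 20: swap with position 3, array becomes [17, 20, 14, 3, 20]

Place pivot at position 4: [17, 20, 14, 3, 20]
Pivot position: 4

After partitioning with pivot 20, the array becomes [17, 20, 14, 3, 20]. The pivot is placed at index 4. All elements to the left of the pivot are <= 20, and all elements to the right are > 20.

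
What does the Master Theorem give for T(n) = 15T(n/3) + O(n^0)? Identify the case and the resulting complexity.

Master Theorem for T(n) = 15T(n/3) + O(n^0):

a = 15, b = 3, c = 0
log_b(a) = log_3(15) = 2.4650

Case 1: c = 0 < log_3(15) = 2.4650
T(n) = O(n^(log_3 15))

For T(n) = 15T(n/3) + O(n^0): log_3(15) = 2.4650. This is Case 1 of the Master Theorem (c < log_b(a), work dominated by leaves), giving O(n^(log_3 15)).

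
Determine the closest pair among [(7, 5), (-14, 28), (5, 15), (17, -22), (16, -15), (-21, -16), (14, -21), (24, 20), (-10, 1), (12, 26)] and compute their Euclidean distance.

Computing all pairwise distances among 10 points:

d((7, 5), (-14, 28)) = 31.1448
d((7, 5), (5, 15)) = 10.198
d((7, 5), (17, -22)) = 28.7924
d((7, 5), (16, -15)) = 21.9317
d((7, 5), (-21, -16)) = 35.0
d((7, 5), (14, -21)) = 26.9258
d((7, 5), (24, 20)) = 22.6716
d((7, 5), (-10, 1)) = 17.4642
d((7, 5), (12, 26)) = 21.587
d((-14, 28), (5, 15)) = 23.0217
d((-14, 28), (17, -22)) = 58.8303
d((-14, 28), (16, -15)) = 52.4309
d((-14, 28), (-21, -16)) = 44.5533
d((-14, 28), (14, -21)) = 56.4358
d((-14, 28), (24, 20)) = 38.833
d((-14, 28), (-10, 1)) = 27.2947
d((-14, 28), (12, 26)) = 26.0768
d((5, 15), (17, -22)) = 38.8973
d((5, 15), (16, -15)) = 31.9531
d((5, 15), (-21, -16)) = 40.4599
d((5, 15), (14, -21)) = 37.108
d((5, 15), (24, 20)) = 19.6469
d((5, 15), (-10, 1)) = 20.5183
d((5, 15), (12, 26)) = 13.0384
d((17, -22), (16, -15)) = 7.0711
d((17, -22), (-21, -16)) = 38.4708
d((17, -22), (14, -21)) = 3.1623 <-- minimum
d((17, -22), (24, 20)) = 42.5793
d((17, -22), (-10, 1)) = 35.4683
d((17, -22), (12, 26)) = 48.2597
d((16, -15), (-21, -16)) = 37.0135
d((16, -15), (14, -21)) = 6.3246
d((16, -15), (24, 20)) = 35.9026
d((16, -15), (-10, 1)) = 30.5287
d((16, -15), (12, 26)) = 41.1947
d((-21, -16), (14, -21)) = 35.3553
d((-21, -16), (24, 20)) = 57.6281
d((-21, -16), (-10, 1)) = 20.2485
d((-21, -16), (12, 26)) = 53.4135
d((14, -21), (24, 20)) = 42.2019
d((14, -21), (-10, 1)) = 32.5576
d((14, -21), (12, 26)) = 47.0425
d((24, 20), (-10, 1)) = 38.9487
d((24, 20), (12, 26)) = 13.4164
d((-10, 1), (12, 26)) = 33.3017

Closest pair: (17, -22) and (14, -21) with distance 3.1623

The closest pair is (17, -22) and (14, -21) with Euclidean distance 3.1623. For 10 points, brute-force pairwise comparison is shown above. For large n, the divide-and-conquer algorithm (sort by x, recurse on halves, check the dividing strip) achieves O(n log n).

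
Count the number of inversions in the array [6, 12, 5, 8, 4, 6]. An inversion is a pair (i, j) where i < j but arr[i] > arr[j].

Finding inversions in [6, 12, 5, 8, 4, 6]:

(0, 2): arr[0]=6 > arr[2]=5
(0, 4): arr[0]=6 > arr[4]=4
(1, 2): arr[1]=12 > arr[2]=5
(1, 3): arr[1]=12 > arr[3]=8
(1, 4): arr[1]=12 > arr[4]=4
(1, 5): arr[1]=12 > arr[5]=6
(2, 4): arr[2]=5 > arr[4]=4
(3, 4): arr[3]=8 > arr[4]=4
(3, 5): arr[3]=8 > arr[5]=6

Total inversions: 9

The array has 9 inversion(s): (0,2), (0,4), (1,2), (1,3), (1,4), (1,5), (2,4), (3,4), (3,5). Each pair (i,j) satisfies i < j and arr[i] > arr[j].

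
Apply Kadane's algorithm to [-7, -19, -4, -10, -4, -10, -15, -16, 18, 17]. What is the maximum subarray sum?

Using Kadane's algorithm on [-7, -19, -4, -10, -4, -10, -15, -16, 18, 17]:

Scanning through the array:
Position 1 (value -19): max_ending_here = -19, max_so_far = -7
Position 2 (value -4): max_ending_here = -4, max_so_far = -4
Position 3 (value -10): max_ending_here = -10, max_so_far = -4
Position 4 (value -4): max_ending_here = -4, max_so_far = -4
Position 5 (value -10): max_ending_here = -10, max_so_far = -4
Position 6 (value -15): max_ending_here = -15, max_so_far = -4
Position 7 (value -16): max_ending_here = -16, max_so_far = -4
Position 8 (value 18): max_ending_here = 18, max_so_far = 18
Position 9 (value 17): max_ending_here = 35, max_so_far = 35

Maximum subarray: [18, 17]
Maximum sum: 35

The maximum subarray is [18, 17] with sum 35. This subarray runs from index 8 to index 9.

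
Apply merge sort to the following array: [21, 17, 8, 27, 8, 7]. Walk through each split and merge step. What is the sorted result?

Merge sort trace:

Split: [21, 17, 8, 27, 8, 7] -> [21, 17, 8] and [27, 8, 7]
  Split: [21, 17, 8] -> [21] and [17, 8]
    Split: [17, 8] -> [17] and [8]
    Merge: [17] + [8] -> [8, 17]
  Merge: [21] + [8, 17] -> [8, 17, 21]
  Split: [27, 8, 7] -> [27] and [8, 7]
    Split: [8, 7] -> [8] and [7]
    Merge: [8] + [7] -> [7, 8]
  Merge: [27] + [7, 8] -> [7, 8, 27]
Merge: [8, 17, 21] + [7, 8, 27] -> [7, 8, 8, 17, 21, 27]

Final sorted array: [7, 8, 8, 17, 21, 27]

The merge sort proceeds by recursively splitting the array and merging sorted halves.
After all merges, the sorted array is [7, 8, 8, 17, 21, 27].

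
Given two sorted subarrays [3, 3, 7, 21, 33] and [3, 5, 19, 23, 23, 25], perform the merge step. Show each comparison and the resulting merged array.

Merging process:

Compare 3 vs 3: take 3 from left. Merged: [3]
Compare 3 vs 3: take 3 from left. Merged: [3, 3]
Compare 7 vs 3: take 3 from right. Merged: [3, 3, 3]
Compare 7 vs 5: take 5 from right. Merged: [3, 3, 3, 5]
Compare 7 vs 19: take 7 from left. Merged: [3, 3, 3, 5, 7]
Compare 21 vs 19: take 19 from right. Merged: [3, 3, 3, 5, 7, 19]
Compare 21 vs 23: take 21 from left. Merged: [3, 3, 3, 5, 7, 19, 21]
Compare 33 vs 23: take 23 from right. Merged: [3, 3, 3, 5, 7, 19, 21, 23]
Compare 33 vs 23: take 23 from right. Merged: [3, 3, 3, 5, 7, 19, 21, 23, 23]
Compare 33 vs 25: take 25 from right. Merged: [3, 3, 3, 5, 7, 19, 21, 23, 23, 25]
Append remaining from left: [33]. Merged: [3, 3, 3, 5, 7, 19, 21, 23, 23, 25, 33]

Final merged array: [3, 3, 3, 5, 7, 19, 21, 23, 23, 25, 33]
Total comparisons: 10

The merged array is [3, 3, 3, 5, 7, 19, 21, 23, 23, 25, 33], requiring 10 comparisons. The merge step runs in O(n) time where n is the total number of elements.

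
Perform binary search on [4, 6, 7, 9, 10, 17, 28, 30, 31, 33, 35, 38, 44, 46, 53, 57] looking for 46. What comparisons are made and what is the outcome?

Binary search for 46 in [4, 6, 7, 9, 10, 17, 28, 30, 31, 33, 35, 38, 44, 46, 53, 57]:

lo=0, hi=15, mid=7, arr[mid]=30 -> 30 < 46, search right half
lo=8, hi=15, mid=11, arr[mid]=38 -> 38 < 46, search right half
lo=12, hi=15, mid=13, arr[mid]=46 -> Found target at index 13!

Binary search finds 46 at index 13 after 3 comparisons. The search repeatedly halves the search space by comparing with the middle element.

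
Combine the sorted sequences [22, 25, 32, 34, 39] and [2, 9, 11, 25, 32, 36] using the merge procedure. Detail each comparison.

Merging process:

Compare 22 vs 2: take 2 from right. Merged: [2]
Compare 22 vs 9: take 9 from right. Merged: [2, 9]
Compare 22 vs 11: take 11 from right. Merged: [2, 9, 11]
Compare 22 vs 25: take 22 from left. Merged: [2, 9, 11, 22]
Compare 25 vs 25: take 25 from left. Merged: [2, 9, 11, 22, 25]
Compare 32 vs 25: take 25 from right. Merged: [2, 9, 11, 22, 25, 25]
Compare 32 vs 32: take 32 from left. Merged: [2, 9, 11, 22, 25, 25, 32]
Compare 34 vs 32: take 32 from right. Merged: [2, 9, 11, 22, 25, 25, 32, 32]
Compare 34 vs 36: take 34 from left. Merged: [2, 9, 11, 22, 25, 25, 32, 32, 34]
Compare 39 vs 36: take 36 from right. Merged: [2, 9, 11, 22, 25, 25, 32, 32, 34, 36]
Append remaining from left: [39]. Merged: [2, 9, 11, 22, 25, 25, 32, 32, 34, 36, 39]

Final merged array: [2, 9, 11, 22, 25, 25, 32, 32, 34, 36, 39]
Total comparisons: 10

The merged array is [2, 9, 11, 22, 25, 25, 32, 32, 34, 36, 39], requiring 10 comparisons. The merge step runs in O(n) time where n is the total number of elements.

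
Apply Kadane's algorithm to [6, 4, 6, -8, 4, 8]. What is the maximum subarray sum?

Using Kadane's algorithm on [6, 4, 6, -8, 4, 8]:

Scanning through the array:
Position 1 (value 4): max_ending_here = 10, max_so_far = 10
Position 2 (value 6): max_ending_here = 16, max_so_far = 16
Position 3 (value -8): max_ending_here = 8, max_so_far = 16
Position 4 (value 4): max_ending_here = 12, max_so_far = 16
Position 5 (value 8): max_ending_here = 20, max_so_far = 20

Maximum subarray: [6, 4, 6, -8, 4, 8]
Maximum sum: 20

The maximum subarray is [6, 4, 6, -8, 4, 8] with sum 20. This subarray runs from index 0 to index 5.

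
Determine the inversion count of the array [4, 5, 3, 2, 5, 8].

Finding inversions in [4, 5, 3, 2, 5, 8]:

(0, 2): arr[0]=4 > arr[2]=3
(0, 3): arr[0]=4 > arr[3]=2
(1, 2): arr[1]=5 > arr[2]=3
(1, 3): arr[1]=5 > arr[3]=2
(2, 3): arr[2]=3 > arr[3]=2

Total inversions: 5

The array has 5 inversion(s): (0,2), (0,3), (1,2), (1,3), (2,3). Each pair (i,j) satisfies i < j and arr[i] > arr[j].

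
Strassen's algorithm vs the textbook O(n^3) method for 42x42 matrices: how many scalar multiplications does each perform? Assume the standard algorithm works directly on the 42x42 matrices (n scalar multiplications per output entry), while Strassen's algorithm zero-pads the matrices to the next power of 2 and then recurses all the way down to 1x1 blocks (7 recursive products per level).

Matrix multiplication for 42x42 matrices:

Strassen's algorithm requires power-of-2 dimensions. Pad 42x42 to 64x64 (next power of 2).

Standard algorithm: 42^3 = 74088 multiplications
Strassen's algorithm: 7^(log2(64)) = 7^6 = 117649 multiplications
Difference: 74088 - 117649 = -43561 (Strassen uses MORE here due to padding overhead — for small or just-over-power-of-2 n, padding can outweigh the per-level savings)

Standard: 74088 multiplications (42^3). Strassen: 117649 multiplications (7^6, after padding to 64x64). Strassen reduces 8 recursive multiplications to 7 at each level.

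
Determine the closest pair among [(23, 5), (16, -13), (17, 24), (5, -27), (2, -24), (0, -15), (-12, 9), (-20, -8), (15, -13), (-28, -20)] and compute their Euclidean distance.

Computing all pairwise distances among 10 points:

d((23, 5), (16, -13)) = 19.3132
d((23, 5), (17, 24)) = 19.9249
d((23, 5), (5, -27)) = 36.7151
d((23, 5), (2, -24)) = 35.805
d((23, 5), (0, -15)) = 30.4795
d((23, 5), (-12, 9)) = 35.2278
d((23, 5), (-20, -8)) = 44.9222
d((23, 5), (15, -13)) = 19.6977
d((23, 5), (-28, -20)) = 56.7979
d((16, -13), (17, 24)) = 37.0135
d((16, -13), (5, -27)) = 17.8045
d((16, -13), (2, -24)) = 17.8045
d((16, -13), (0, -15)) = 16.1245
d((16, -13), (-12, 9)) = 35.609
d((16, -13), (-20, -8)) = 36.3456
d((16, -13), (15, -13)) = 1.0 <-- minimum
d((16, -13), (-28, -20)) = 44.5533
d((17, 24), (5, -27)) = 52.3927
d((17, 24), (2, -24)) = 50.2892
d((17, 24), (0, -15)) = 42.5441
d((17, 24), (-12, 9)) = 32.6497
d((17, 24), (-20, -8)) = 48.9183
d((17, 24), (15, -13)) = 37.054
d((17, 24), (-28, -20)) = 62.9365
d((5, -27), (2, -24)) = 4.2426
d((5, -27), (0, -15)) = 13.0
d((5, -27), (-12, 9)) = 39.8121
d((5, -27), (-20, -8)) = 31.4006
d((5, -27), (15, -13)) = 17.2047
d((5, -27), (-28, -20)) = 33.7343
d((2, -24), (0, -15)) = 9.2195
d((2, -24), (-12, 9)) = 35.8469
d((2, -24), (-20, -8)) = 27.2029
d((2, -24), (15, -13)) = 17.0294
d((2, -24), (-28, -20)) = 30.2655
d((0, -15), (-12, 9)) = 26.8328
d((0, -15), (-20, -8)) = 21.1896
d((0, -15), (15, -13)) = 15.1327
d((0, -15), (-28, -20)) = 28.4429
d((-12, 9), (-20, -8)) = 18.7883
d((-12, 9), (15, -13)) = 34.8281
d((-12, 9), (-28, -20)) = 33.121
d((-20, -8), (15, -13)) = 35.3553
d((-20, -8), (-28, -20)) = 14.4222
d((15, -13), (-28, -20)) = 43.566

Closest pair: (16, -13) and (15, -13) with distance 1.0

The closest pair is (16, -13) and (15, -13) with Euclidean distance 1.0. For 10 points, brute-force pairwise comparison is shown above. For large n, the divide-and-conquer algorithm (sort by x, recurse on halves, check the dividing strip) achieves O(n log n).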